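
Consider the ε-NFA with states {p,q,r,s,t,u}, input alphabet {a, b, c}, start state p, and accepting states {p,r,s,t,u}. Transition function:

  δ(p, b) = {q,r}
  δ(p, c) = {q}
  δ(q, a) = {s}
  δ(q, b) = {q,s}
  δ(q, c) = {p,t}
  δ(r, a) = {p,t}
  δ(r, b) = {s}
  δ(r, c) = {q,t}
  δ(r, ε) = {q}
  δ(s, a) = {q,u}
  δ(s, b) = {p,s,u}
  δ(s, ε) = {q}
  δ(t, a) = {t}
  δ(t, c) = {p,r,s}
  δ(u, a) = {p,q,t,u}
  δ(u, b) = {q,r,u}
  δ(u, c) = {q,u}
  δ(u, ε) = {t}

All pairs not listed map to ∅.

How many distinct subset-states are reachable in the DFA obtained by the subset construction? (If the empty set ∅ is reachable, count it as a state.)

Start state of the DFA: {p} (ε-closure of the NFA start).
{p} --a--> ∅  [new]
{p} --b--> {q,r}  [new]
{p} --c--> {q}  [new]
∅ --a--> ∅  [seen]
∅ --b--> ∅  [seen]
∅ --c--> ∅  [seen]
{q,r} --a--> {p,q,s,t}  [new]
{q,r} --b--> {q,s}  [new]
{q,r} --c--> {p,q,t}  [new]
{q} --a--> {q,s}  [seen]
{q} --b--> {q,s}  [seen]
{q} --c--> {p,t}  [new]
{p,q,s,t} --a--> {q,s,t,u}  [new]
{p,q,s,t} --b--> {p,q,r,s,t,u}  [new]
{p,q,s,t} --c--> {p,q,r,s,t}  [new]
{q,s} --a--> {q,s,t,u}  [seen]
{q,s} --b--> {p,q,s,t,u}  [new]
{q,s} --c--> {p,t}  [seen]
{p,q,t} --a--> {q,s,t}  [new]
{p,q,t} --b--> {q,r,s}  [new]
{p,q,t} --c--> {p,q,r,s,t}  [seen]
{p,t} --a--> {t}  [new]
{p,t} --b--> {q,r}  [seen]
{p,t} --c--> {p,q,r,s}  [new]
{q,s,t,u} --a--> {p,q,s,t,u}  [seen]
{q,s,t,u} --b--> {p,q,r,s,t,u}  [seen]
{q,s,t,u} --c--> {p,q,r,s,t,u}  [seen]
{p,q,r,s,t,u} --a--> {p,q,s,t,u}  [seen]
{p,q,r,s,t,u} --b--> {p,q,r,s,t,u}  [seen]
{p,q,r,s,t,u} --c--> {p,q,r,s,t,u}  [seen]
{p,q,r,s,t} --a--> {p,q,s,t,u}  [seen]
{p,q,r,s,t} --b--> {p,q,r,s,t,u}  [seen]
{p,q,r,s,t} --c--> {p,q,r,s,t}  [seen]
{p,q,s,t,u} --a--> {p,q,s,t,u}  [seen]
{p,q,s,t,u} --b--> {p,q,r,s,t,u}  [seen]
{p,q,s,t,u} --c--> {p,q,r,s,t,u}  [seen]
{q,s,t} --a--> {q,s,t,u}  [seen]
{q,s,t} --b--> {p,q,s,t,u}  [seen]
{q,s,t} --c--> {p,q,r,s,t}  [seen]
{q,r,s} --a--> {p,q,s,t,u}  [seen]
{q,r,s} --b--> {p,q,s,t,u}  [seen]
{q,r,s} --c--> {p,q,t}  [seen]
{t} --a--> {t}  [seen]
{t} --b--> ∅  [seen]
{t} --c--> {p,q,r,s}  [seen]
{p,q,r,s} --a--> {p,q,s,t,u}  [seen]
{p,q,r,s} --b--> {p,q,r,s,t,u}  [seen]
{p,q,r,s} --c--> {p,q,t}  [seen]
Reachable DFA states: {p}, ∅, {q,r}, {q}, {p,q,s,t}, {q,s}, {p,q,t}, {p,t}, {q,s,t,u}, {p,q,r,s,t,u}, {p,q,r,s,t}, {p,q,s,t,u}, {q,s,t}, {q,r,s}, {t}, {p,q,r,s}.

16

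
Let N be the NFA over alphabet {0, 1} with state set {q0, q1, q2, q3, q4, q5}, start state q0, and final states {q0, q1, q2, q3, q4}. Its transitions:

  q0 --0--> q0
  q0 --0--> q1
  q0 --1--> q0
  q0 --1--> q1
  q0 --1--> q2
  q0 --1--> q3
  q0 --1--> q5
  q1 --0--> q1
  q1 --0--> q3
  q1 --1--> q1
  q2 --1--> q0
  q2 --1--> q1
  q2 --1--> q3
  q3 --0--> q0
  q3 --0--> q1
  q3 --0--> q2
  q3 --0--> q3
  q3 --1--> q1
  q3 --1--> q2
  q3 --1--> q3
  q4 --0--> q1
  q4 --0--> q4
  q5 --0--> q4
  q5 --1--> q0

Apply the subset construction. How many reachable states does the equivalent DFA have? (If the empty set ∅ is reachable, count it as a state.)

Start state of the DFA: {q0}.
{q0} --0--> {q0, q1}  [new]
{q0} --1--> {q0, q1, q2, q3, q5}  [new]
{q0, q1} --0--> {q0, q1, q3}  [new]
{q0, q1} --1--> {q0, q1, q2, q3, q5}  [seen]
{q0, q1, q2, q3, q5} --0--> {q0, q1, q2, q3, q4}  [new]
{q0, q1, q2, q3, q5} --1--> {q0, q1, q2, q3, q5}  [seen]
{q0, q1, q3} --0--> {q0, q1, q2, q3}  [new]
{q0, q1, q3} --1--> {q0, q1, q2, q3, q5}  [seen]
{q0, q1, q2, q3, q4} --0--> {q0, q1, q2, q3, q4}  [seen]
{q0, q1, q2, q3, q4} --1--> {q0, q1, q2, q3, q5}  [seen]
{q0, q1, q2, q3} --0--> {q0, q1, q2, q3}  [seen]
{q0, q1, q2, q3} --1--> {q0, q1, q2, q3, q5}  [seen]
Reachable DFA states: {q0}, {q0, q1}, {q0, q1, q2, q3, q5}, {q0, q1, q3}, {q0, q1, q2, q3, q4}, {q0, q1, q2, q3}.

6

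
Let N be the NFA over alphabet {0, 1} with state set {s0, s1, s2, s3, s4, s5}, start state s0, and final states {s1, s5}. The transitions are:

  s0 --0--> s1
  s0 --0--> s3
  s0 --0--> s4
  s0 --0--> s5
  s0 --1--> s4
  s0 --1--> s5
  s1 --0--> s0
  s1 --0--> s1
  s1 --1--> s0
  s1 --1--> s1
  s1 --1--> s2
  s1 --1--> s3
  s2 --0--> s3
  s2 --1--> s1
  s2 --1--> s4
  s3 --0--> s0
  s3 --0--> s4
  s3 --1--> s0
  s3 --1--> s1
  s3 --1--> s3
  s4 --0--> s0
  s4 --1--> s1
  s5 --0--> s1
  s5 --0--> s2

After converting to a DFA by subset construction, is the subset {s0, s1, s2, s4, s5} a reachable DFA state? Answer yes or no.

no

Start state of the DFA: {s0}.
{s0} --0--> {s1, s3, s4, s5}  [new]
{s0} --1--> {s4, s5}  [new]
{s1, s3, s4, s5} --0--> {s0, s1, s2, s4}  [new]
{s1, s3, s4, s5} --1--> {s0, s1, s2, s3}  [new]
{s4, s5} --0--> {s0, s1, s2}  [new]
{s4, s5} --1--> {s1}  [new]
{s0, s1, s2, s4} --0--> {s0, s1, s3, s4, s5}  [new]
{s0, s1, s2, s4} --1--> {s0, s1, s2, s3, s4, s5}  [new]
{s0, s1, s2, s3} --0--> {s0, s1, s3, s4, s5}  [seen]
{s0, s1, s2, s3} --1--> {s0, s1, s2, s3, s4, s5}  [seen]
{s0, s1, s2} --0--> {s0, s1, s3, s4, s5}  [seen]
{s0, s1, s2} --1--> {s0, s1, s2, s3, s4, s5}  [seen]
{s1} --0--> {s0, s1}  [new]
{s1} --1--> {s0, s1, s2, s3}  [seen]
{s0, s1, s3, s4, s5} --0--> {s0, s1, s2, s3, s4, s5}  [seen]
{s0, s1, s3, s4, s5} --1--> {s0, s1, s2, s3, s4, s5}  [seen]
{s0, s1, s2, s3, s4, s5} --0--> {s0, s1, s2, s3, s4, s5}  [seen]
{s0, s1, s2, s3, s4, s5} --1--> {s0, s1, s2, s3, s4, s5}  [seen]
{s0, s1} --0--> {s0, s1, s3, s4, s5}  [seen]
{s0, s1} --1--> {s0, s1, s2, s3, s4, s5}  [seen]
Reachable DFA states: {s0}, {s1, s3, s4, s5}, {s4, s5}, {s0, s1, s2, s4}, {s0, s1, s2, s3}, {s0, s1, s2}, {s1}, {s0, s1, s3, s4, s5}, {s0, s1, s2, s3, s4, s5}, {s0, s1}.
{s0, s1, s2, s4, s5} is not among them.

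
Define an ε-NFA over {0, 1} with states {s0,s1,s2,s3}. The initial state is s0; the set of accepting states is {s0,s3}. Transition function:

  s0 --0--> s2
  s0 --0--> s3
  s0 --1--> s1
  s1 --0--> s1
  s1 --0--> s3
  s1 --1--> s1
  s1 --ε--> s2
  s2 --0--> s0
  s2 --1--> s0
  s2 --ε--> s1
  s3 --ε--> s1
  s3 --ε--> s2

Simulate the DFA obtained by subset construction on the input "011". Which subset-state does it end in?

Start: {s0}.
δ(s0,0) = {s2,s3}.
Union: {s2,s3}.
ε-closure gives {s1,s2,s3}.
After 0: {s1,s2,s3}.
δ(s1,1) = {s1}; δ(s2,1) = {s0}; δ(s3,1) = ∅.
Union: {s0,s1}.
ε-closure gives {s0,s1,s2}.
After 1: {s0,s1,s2}.
δ(s0,1) = {s1}; δ(s1,1) = {s1}; δ(s2,1) = {s0}.
Union: {s0,s1}.
ε-closure gives {s0,s1,s2}.
After 1: {s0,s1,s2}.

{s0,s1,s2}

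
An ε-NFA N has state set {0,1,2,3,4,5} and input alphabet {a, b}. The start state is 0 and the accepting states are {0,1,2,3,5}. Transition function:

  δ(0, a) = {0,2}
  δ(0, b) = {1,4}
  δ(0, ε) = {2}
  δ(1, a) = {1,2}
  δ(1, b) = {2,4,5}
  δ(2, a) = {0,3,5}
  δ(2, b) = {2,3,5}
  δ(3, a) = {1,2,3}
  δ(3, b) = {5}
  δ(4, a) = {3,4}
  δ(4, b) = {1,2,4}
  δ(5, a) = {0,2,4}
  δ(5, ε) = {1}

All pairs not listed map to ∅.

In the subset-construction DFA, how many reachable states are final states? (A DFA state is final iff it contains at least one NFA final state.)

4

Start state of the DFA: {0,2} (ε-closure of the NFA start).
{0,2} --a--> {0,1,2,3,5}  [new]
{0,2} --b--> {1,2,3,4,5}  [new]
{0,1,2,3,5} --a--> {0,1,2,3,4,5}  [new]
{0,1,2,3,5} --b--> {1,2,3,4,5}  [seen]
{1,2,3,4,5} --a--> {0,1,2,3,4,5}  [seen]
{1,2,3,4,5} --b--> {1,2,3,4,5}  [seen]
{0,1,2,3,4,5} --a--> {0,1,2,3,4,5}  [seen]
{0,1,2,3,4,5} --b--> {1,2,3,4,5}  [seen]
Reachable DFA states: {0,2}, {0,1,2,3,5}, {1,2,3,4,5}, {0,1,2,3,4,5}.
Accepting DFA states (contain an NFA accepting state): {0,2}, {0,1,2,3,5}, {1,2,3,4,5}, {0,1,2,3,4,5}.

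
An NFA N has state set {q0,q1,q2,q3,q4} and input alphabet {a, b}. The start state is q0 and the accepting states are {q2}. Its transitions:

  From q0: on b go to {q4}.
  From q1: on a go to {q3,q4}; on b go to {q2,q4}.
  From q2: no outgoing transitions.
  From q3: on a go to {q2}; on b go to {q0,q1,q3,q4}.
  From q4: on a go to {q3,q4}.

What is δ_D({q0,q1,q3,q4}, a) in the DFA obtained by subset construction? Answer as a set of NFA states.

{q2,q3,q4}

δ(q0,a) = ∅; δ(q1,a) = {q3,q4}; δ(q3,a) = {q2}; δ(q4,a) = {q3,q4}.
Union: {q2,q3,q4}.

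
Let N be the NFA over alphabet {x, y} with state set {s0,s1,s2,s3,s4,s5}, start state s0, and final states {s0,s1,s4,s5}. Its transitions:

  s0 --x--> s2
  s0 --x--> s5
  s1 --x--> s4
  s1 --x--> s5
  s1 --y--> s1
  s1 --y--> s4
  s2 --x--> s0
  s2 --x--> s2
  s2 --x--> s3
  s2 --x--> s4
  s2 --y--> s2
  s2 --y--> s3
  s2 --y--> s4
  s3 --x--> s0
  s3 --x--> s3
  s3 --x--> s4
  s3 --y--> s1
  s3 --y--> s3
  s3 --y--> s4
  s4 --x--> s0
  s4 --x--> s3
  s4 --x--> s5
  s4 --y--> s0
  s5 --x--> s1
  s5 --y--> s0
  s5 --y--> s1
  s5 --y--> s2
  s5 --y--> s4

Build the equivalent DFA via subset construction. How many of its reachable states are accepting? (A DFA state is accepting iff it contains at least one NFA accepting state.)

5

Start state of the DFA: {s0}.
{s0} --x--> {s2,s5}  [new]
{s0} --y--> ∅  [new]
{s2,s5} --x--> {s0,s1,s2,s3,s4}  [new]
{s2,s5} --y--> {s0,s1,s2,s3,s4}  [seen]
∅ --x--> ∅  [seen]
∅ --y--> ∅  [seen]
{s0,s1,s2,s3,s4} --x--> {s0,s2,s3,s4,s5}  [new]
{s0,s1,s2,s3,s4} --y--> {s0,s1,s2,s3,s4}  [seen]
{s0,s2,s3,s4,s5} --x--> {s0,s1,s2,s3,s4,s5}  [new]
{s0,s2,s3,s4,s5} --y--> {s0,s1,s2,s3,s4}  [seen]
{s0,s1,s2,s3,s4,s5} --x--> {s0,s1,s2,s3,s4,s5}  [seen]
{s0,s1,s2,s3,s4,s5} --y--> {s0,s1,s2,s3,s4}  [seen]
Reachable DFA states: {s0}, {s2,s5}, ∅, {s0,s1,s2,s3,s4}, {s0,s2,s3,s4,s5}, {s0,s1,s2,s3,s4,s5}.
Accepting DFA states (contain an NFA accepting state): {s0}, {s2,s5}, {s0,s1,s2,s3,s4}, {s0,s2,s3,s4,s5}, {s0,s1,s2,s3,s4,s5}.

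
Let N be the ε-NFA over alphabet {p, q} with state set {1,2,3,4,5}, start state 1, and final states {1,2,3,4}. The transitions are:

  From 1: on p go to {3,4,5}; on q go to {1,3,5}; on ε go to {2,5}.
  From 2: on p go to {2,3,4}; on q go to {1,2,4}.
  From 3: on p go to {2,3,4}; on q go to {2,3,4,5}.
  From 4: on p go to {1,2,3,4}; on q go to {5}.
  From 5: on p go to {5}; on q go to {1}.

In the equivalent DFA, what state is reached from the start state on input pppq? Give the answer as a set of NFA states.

{1,2,3,4,5}

Start: {1,2,5}.
δ(1,p) = {3,4,5}; δ(2,p) = {2,3,4}; δ(5,p) = {5}.
Union: {2,3,4,5}.
After p: {2,3,4,5}.
δ(2,p) = {2,3,4}; δ(3,p) = {2,3,4}; δ(4,p) = {1,2,3,4}; δ(5,p) = {5}.
Union: {1,2,3,4,5}.
After p: {1,2,3,4,5}.
δ(1,p) = {3,4,5}; δ(2,p) = {2,3,4}; δ(3,p) = {2,3,4}; δ(4,p) = {1,2,3,4}; δ(5,p) = {5}.
Union: {1,2,3,4,5}.
After p: {1,2,3,4,5}.
δ(1,q) = {1,3,5}; δ(2,q) = {1,2,4}; δ(3,q) = {2,3,4,5}; δ(4,q) = {5}; δ(5,q) = {1}.
Union: {1,2,3,4,5}.
After q: {1,2,3,4,5}.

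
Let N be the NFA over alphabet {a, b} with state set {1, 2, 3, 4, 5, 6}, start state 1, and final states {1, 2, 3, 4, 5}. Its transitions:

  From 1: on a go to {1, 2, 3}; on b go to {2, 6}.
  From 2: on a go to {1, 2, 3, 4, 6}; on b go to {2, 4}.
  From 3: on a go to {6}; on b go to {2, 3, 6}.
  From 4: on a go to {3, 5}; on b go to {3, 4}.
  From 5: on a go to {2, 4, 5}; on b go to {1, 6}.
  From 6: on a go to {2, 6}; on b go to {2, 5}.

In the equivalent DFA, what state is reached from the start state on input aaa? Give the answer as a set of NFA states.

{1, 2, 3, 4, 5, 6}

Start: {1}.
δ(1,a) = {1, 2, 3}.
Union: {1, 2, 3}.
After a: {1, 2, 3}.
δ(1,a) = {1, 2, 3}; δ(2,a) = {1, 2, 3, 4, 6}; δ(3,a) = {6}.
Union: {1, 2, 3, 4, 6}.
After a: {1, 2, 3, 4, 6}.
δ(1,a) = {1, 2, 3}; δ(2,a) = {1, 2, 3, 4, 6}; δ(3,a) = {6}; δ(4,a) = {3, 5}; δ(6,a) = {2, 6}.
Union: {1, 2, 3, 4, 5, 6}.
After a: {1, 2, 3, 4, 5, 6}.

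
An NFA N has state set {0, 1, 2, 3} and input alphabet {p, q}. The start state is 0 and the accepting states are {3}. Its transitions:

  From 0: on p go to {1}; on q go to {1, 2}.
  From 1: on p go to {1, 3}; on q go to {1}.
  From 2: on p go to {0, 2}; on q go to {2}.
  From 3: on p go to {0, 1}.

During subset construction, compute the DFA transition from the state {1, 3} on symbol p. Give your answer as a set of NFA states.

δ(1,p) = {1, 3}; δ(3,p) = {0, 1}.
Union: {0, 1, 3}.

{0, 1, 3}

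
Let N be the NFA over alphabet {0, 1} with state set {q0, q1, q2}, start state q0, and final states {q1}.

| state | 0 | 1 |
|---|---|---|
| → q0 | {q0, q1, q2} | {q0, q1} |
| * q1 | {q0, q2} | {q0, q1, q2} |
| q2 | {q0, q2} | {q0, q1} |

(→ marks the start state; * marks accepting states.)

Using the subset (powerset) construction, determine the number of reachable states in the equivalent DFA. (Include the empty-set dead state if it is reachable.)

Start state of the DFA: {q0}.
{q0} --0--> {q0, q1, q2}  [new]
{q0} --1--> {q0, q1}  [new]
{q0, q1, q2} --0--> {q0, q1, q2}  [seen]
{q0, q1, q2} --1--> {q0, q1, q2}  [seen]
{q0, q1} --0--> {q0, q1, q2}  [seen]
{q0, q1} --1--> {q0, q1, q2}  [seen]
Reachable DFA states: {q0}, {q0, q1, q2}, {q0, q1}.

3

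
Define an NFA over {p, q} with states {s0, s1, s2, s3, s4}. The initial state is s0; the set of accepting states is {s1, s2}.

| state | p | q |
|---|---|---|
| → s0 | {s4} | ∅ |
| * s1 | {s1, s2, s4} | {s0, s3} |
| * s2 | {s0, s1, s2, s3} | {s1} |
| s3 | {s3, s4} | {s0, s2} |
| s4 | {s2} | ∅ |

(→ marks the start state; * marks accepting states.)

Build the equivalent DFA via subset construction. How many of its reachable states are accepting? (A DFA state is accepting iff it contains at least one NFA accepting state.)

11

Start state of the DFA: {s0}.
{s0} --p--> {s4}  [new]
{s0} --q--> ∅  [new]
{s4} --p--> {s2}  [new]
{s4} --q--> ∅  [seen]
∅ --p--> ∅  [seen]
∅ --q--> ∅  [seen]
{s2} --p--> {s0, s1, s2, s3}  [new]
{s2} --q--> {s1}  [new]
{s0, s1, s2, s3} --p--> {s0, s1, s2, s3, s4}  [new]
{s0, s1, s2, s3} --q--> {s0, s1, s2, s3}  [seen]
{s1} --p--> {s1, s2, s4}  [new]
{s1} --q--> {s0, s3}  [new]
{s0, s1, s2, s3, s4} --p--> {s0, s1, s2, s3, s4}  [seen]
{s0, s1, s2, s3, s4} --q--> {s0, s1, s2, s3}  [seen]
{s1, s2, s4} --p--> {s0, s1, s2, s3, s4}  [seen]
{s1, s2, s4} --q--> {s0, s1, s3}  [new]
{s0, s3} --p--> {s3, s4}  [new]
{s0, s3} --q--> {s0, s2}  [new]
{s0, s1, s3} --p--> {s1, s2, s3, s4}  [new]
{s0, s1, s3} --q--> {s0, s2, s3}  [new]
{s3, s4} --p--> {s2, s3, s4}  [new]
{s3, s4} --q--> {s0, s2}  [seen]
{s0, s2} --p--> {s0, s1, s2, s3, s4}  [seen]
{s0, s2} --q--> {s1}  [seen]
{s1, s2, s3, s4} --p--> {s0, s1, s2, s3, s4}  [seen]
{s1, s2, s3, s4} --q--> {s0, s1, s2, s3}  [seen]
{s0, s2, s3} --p--> {s0, s1, s2, s3, s4}  [seen]
{s0, s2, s3} --q--> {s0, s1, s2}  [new]
{s2, s3, s4} --p--> {s0, s1, s2, s3, s4}  [seen]
{s2, s3, s4} --q--> {s0, s1, s2}  [seen]
{s0, s1, s2} --p--> {s0, s1, s2, s3, s4}  [seen]
{s0, s1, s2} --q--> {s0, s1, s3}  [seen]
Reachable DFA states: {s0}, {s4}, ∅, {s2}, {s0, s1, s2, s3}, {s1}, {s0, s1, s2, s3, s4}, {s1, s2, s4}, {s0, s3}, {s0, s1, s3}, {s3, s4}, {s0, s2}, {s1, s2, s3, s4}, {s0, s2, s3}, {s2, s3, s4}, {s0, s1, s2}.
Accepting DFA states (contain an NFA accepting state): {s2}, {s0, s1, s2, s3}, {s1}, {s0, s1, s2, s3, s4}, {s1, s2, s4}, {s0, s1, s3}, {s0, s2}, {s1, s2, s3, s4}, {s0, s2, s3}, {s2, s3, s4}, {s0, s1, s2}.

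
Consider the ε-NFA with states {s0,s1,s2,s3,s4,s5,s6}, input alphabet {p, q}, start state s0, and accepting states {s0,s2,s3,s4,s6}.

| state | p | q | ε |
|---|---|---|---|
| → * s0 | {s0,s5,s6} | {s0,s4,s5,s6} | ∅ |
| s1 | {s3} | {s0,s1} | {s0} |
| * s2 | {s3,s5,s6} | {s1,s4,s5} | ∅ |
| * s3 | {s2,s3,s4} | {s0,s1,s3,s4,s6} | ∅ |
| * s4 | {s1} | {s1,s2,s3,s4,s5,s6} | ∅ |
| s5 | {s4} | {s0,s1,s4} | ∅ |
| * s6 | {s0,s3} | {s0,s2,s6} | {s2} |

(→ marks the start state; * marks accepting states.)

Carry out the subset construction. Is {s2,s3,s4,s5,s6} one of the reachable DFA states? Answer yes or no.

no

Start state of the DFA: {s0} (ε-closure of the NFA start).
{s0} --p--> {s0,s2,s5,s6}  [new]
{s0} --q--> {s0,s2,s4,s5,s6}  [new]
{s0,s2,s5,s6} --p--> {s0,s2,s3,s4,s5,s6}  [new]
{s0,s2,s5,s6} --q--> {s0,s1,s2,s4,s5,s6}  [new]
{s0,s2,s4,s5,s6} --p--> {s0,s1,s2,s3,s4,s5,s6}  [new]
{s0,s2,s4,s5,s6} --q--> {s0,s1,s2,s3,s4,s5,s6}  [seen]
{s0,s2,s3,s4,s5,s6} --p--> {s0,s1,s2,s3,s4,s5,s6}  [seen]
{s0,s2,s3,s4,s5,s6} --q--> {s0,s1,s2,s3,s4,s5,s6}  [seen]
{s0,s1,s2,s4,s5,s6} --p--> {s0,s1,s2,s3,s4,s5,s6}  [seen]
{s0,s1,s2,s4,s5,s6} --q--> {s0,s1,s2,s3,s4,s5,s6}  [seen]
{s0,s1,s2,s3,s4,s5,s6} --p--> {s0,s1,s2,s3,s4,s5,s6}  [seen]
{s0,s1,s2,s3,s4,s5,s6} --q--> {s0,s1,s2,s3,s4,s5,s6}  [seen]
Reachable DFA states: {s0}, {s0,s2,s5,s6}, {s0,s2,s4,s5,s6}, {s0,s2,s3,s4,s5,s6}, {s0,s1,s2,s4,s5,s6}, {s0,s1,s2,s3,s4,s5,s6}.
{s2,s3,s4,s5,s6} is not among them.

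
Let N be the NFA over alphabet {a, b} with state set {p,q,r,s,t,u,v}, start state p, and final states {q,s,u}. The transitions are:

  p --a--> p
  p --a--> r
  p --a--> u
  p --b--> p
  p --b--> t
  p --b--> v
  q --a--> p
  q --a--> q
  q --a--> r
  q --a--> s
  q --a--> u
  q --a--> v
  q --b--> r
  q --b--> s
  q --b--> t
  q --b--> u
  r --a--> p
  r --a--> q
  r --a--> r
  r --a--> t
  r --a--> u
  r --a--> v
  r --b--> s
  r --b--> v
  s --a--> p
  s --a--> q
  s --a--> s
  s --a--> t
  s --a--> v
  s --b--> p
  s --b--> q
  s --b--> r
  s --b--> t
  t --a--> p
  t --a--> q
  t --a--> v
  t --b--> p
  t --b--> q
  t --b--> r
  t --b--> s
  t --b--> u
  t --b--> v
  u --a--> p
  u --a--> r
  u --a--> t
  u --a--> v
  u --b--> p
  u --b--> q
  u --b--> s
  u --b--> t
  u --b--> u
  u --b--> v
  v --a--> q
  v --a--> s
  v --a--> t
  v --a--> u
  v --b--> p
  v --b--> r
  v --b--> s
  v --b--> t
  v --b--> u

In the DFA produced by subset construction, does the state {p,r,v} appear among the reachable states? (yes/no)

no

Start state of the DFA: {p}.
{p} --a--> {p,r,u}  [new]
{p} --b--> {p,t,v}  [new]
{p,r,u} --a--> {p,q,r,t,u,v}  [new]
{p,r,u} --b--> {p,q,s,t,u,v}  [new]
{p,t,v} --a--> {p,q,r,s,t,u,v}  [new]
{p,t,v} --b--> {p,q,r,s,t,u,v}  [seen]
{p,q,r,t,u,v} --a--> {p,q,r,s,t,u,v}  [seen]
{p,q,r,t,u,v} --b--> {p,q,r,s,t,u,v}  [seen]
{p,q,s,t,u,v} --a--> {p,q,r,s,t,u,v}  [seen]
{p,q,s,t,u,v} --b--> {p,q,r,s,t,u,v}  [seen]
{p,q,r,s,t,u,v} --a--> {p,q,r,s,t,u,v}  [seen]
{p,q,r,s,t,u,v} --b--> {p,q,r,s,t,u,v}  [seen]
Reachable DFA states: {p}, {p,r,u}, {p,t,v}, {p,q,r,t,u,v}, {p,q,s,t,u,v}, {p,q,r,s,t,u,v}.
{p,r,v} is not among them.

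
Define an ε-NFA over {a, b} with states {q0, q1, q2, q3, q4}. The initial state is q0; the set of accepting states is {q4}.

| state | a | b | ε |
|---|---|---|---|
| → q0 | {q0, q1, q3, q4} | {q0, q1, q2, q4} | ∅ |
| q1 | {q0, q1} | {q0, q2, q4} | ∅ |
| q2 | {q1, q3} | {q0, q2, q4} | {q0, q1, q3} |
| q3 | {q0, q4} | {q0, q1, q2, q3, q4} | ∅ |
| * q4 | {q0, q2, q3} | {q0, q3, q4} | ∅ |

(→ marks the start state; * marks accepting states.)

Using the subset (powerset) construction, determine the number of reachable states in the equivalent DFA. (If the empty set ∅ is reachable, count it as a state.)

Start state of the DFA: {q0} (ε-closure of the NFA start).
{q0} --a--> {q0, q1, q3, q4}  [new]
{q0} --b--> {q0, q1, q2, q3, q4}  [new]
{q0, q1, q3, q4} --a--> {q0, q1, q2, q3, q4}  [seen]
{q0, q1, q3, q4} --b--> {q0, q1, q2, q3, q4}  [seen]
{q0, q1, q2, q3, q4} --a--> {q0, q1, q2, q3, q4}  [seen]
{q0, q1, q2, q3, q4} --b--> {q0, q1, q2, q3, q4}  [seen]
Reachable DFA states: {q0}, {q0, q1, q3, q4}, {q0, q1, q2, q3, q4}.

3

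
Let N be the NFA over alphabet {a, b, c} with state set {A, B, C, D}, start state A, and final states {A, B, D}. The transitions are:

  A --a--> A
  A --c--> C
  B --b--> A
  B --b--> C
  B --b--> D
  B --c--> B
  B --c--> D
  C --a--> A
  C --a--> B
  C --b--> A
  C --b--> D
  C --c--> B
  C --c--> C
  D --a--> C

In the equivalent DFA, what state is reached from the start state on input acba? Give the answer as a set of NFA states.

{A, C}

Start: {A}.
δ(A,a) = {A}.
Union: {A}.
After a: {A}.
δ(A,c) = {C}.
Union: {C}.
After c: {C}.
δ(C,b) = {A, D}.
Union: {A, D}.
After b: {A, D}.
δ(A,a) = {A}; δ(D,a) = {C}.
Union: {A, C}.
After a: {A, C}.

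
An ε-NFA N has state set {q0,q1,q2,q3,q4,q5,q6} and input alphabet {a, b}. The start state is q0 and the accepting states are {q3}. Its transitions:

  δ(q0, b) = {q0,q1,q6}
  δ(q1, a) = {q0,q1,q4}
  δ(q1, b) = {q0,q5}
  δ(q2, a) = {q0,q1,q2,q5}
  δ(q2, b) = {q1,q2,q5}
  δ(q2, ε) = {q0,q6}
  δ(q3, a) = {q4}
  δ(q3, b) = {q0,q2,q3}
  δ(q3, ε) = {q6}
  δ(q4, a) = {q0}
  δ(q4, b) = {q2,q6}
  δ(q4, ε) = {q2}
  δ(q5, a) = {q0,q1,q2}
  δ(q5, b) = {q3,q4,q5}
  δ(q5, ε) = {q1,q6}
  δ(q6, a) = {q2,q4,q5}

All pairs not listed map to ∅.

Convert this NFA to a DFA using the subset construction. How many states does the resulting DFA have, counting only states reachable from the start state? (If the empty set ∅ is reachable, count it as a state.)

6

Start state of the DFA: {q0} (ε-closure of the NFA start).
{q0} --a--> ∅  [new]
{q0} --b--> {q0,q1,q6}  [new]
∅ --a--> ∅  [seen]
∅ --b--> ∅  [seen]
{q0,q1,q6} --a--> {q0,q1,q2,q4,q5,q6}  [new]
{q0,q1,q6} --b--> {q0,q1,q5,q6}  [new]
{q0,q1,q2,q4,q5,q6} --a--> {q0,q1,q2,q4,q5,q6}  [seen]
{q0,q1,q2,q4,q5,q6} --b--> {q0,q1,q2,q3,q4,q5,q6}  [new]
{q0,q1,q5,q6} --a--> {q0,q1,q2,q4,q5,q6}  [seen]
{q0,q1,q5,q6} --b--> {q0,q1,q2,q3,q4,q5,q6}  [seen]
{q0,q1,q2,q3,q4,q5,q6} --a--> {q0,q1,q2,q4,q5,q6}  [seen]
{q0,q1,q2,q3,q4,q5,q6} --b--> {q0,q1,q2,q3,q4,q5,q6}  [seen]
Reachable DFA states: {q0}, ∅, {q0,q1,q6}, {q0,q1,q2,q4,q5,q6}, {q0,q1,q5,q6}, {q0,q1,q2,q3,q4,q5,q6}.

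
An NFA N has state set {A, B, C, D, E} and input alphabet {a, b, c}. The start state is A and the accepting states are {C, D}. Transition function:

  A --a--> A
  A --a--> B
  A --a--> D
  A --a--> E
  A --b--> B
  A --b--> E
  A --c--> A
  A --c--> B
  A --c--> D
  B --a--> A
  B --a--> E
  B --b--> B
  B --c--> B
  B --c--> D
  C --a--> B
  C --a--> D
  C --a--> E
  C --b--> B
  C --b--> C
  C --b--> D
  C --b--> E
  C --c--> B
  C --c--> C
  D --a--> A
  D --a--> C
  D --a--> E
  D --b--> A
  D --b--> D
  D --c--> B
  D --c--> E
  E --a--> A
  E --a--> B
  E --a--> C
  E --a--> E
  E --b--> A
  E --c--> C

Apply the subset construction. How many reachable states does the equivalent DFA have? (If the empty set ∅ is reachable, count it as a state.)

10

Start state of the DFA: {A}.
{A} --a--> {A, B, D, E}  [new]
{A} --b--> {B, E}  [new]
{A} --c--> {A, B, D}  [new]
{A, B, D, E} --a--> {A, B, C, D, E}  [new]
{A, B, D, E} --b--> {A, B, D, E}  [seen]
{A, B, D, E} --c--> {A, B, C, D, E}  [seen]
{B, E} --a--> {A, B, C, E}  [new]
{B, E} --b--> {A, B}  [new]
{B, E} --c--> {B, C, D}  [new]
{A, B, D} --a--> {A, B, C, D, E}  [seen]
{A, B, D} --b--> {A, B, D, E}  [seen]
{A, B, D} --c--> {A, B, D, E}  [seen]
{A, B, C, D, E} --a--> {A, B, C, D, E}  [seen]
{A, B, C, D, E} --b--> {A, B, C, D, E}  [seen]
{A, B, C, D, E} --c--> {A, B, C, D, E}  [seen]
{A, B, C, E} --a--> {A, B, C, D, E}  [seen]
{A, B, C, E} --b--> {A, B, C, D, E}  [seen]
{A, B, C, E} --c--> {A, B, C, D}  [new]
{A, B} --a--> {A, B, D, E}  [seen]
{A, B} --b--> {B, E}  [seen]
{A, B} --c--> {A, B, D}  [seen]
{B, C, D} --a--> {A, B, C, D, E}  [seen]
{B, C, D} --b--> {A, B, C, D, E}  [seen]
{B, C, D} --c--> {B, C, D, E}  [new]
{A, B, C, D} --a--> {A, B, C, D, E}  [seen]
{A, B, C, D} --b--> {A, B, C, D, E}  [seen]
{A, B, C, D} --c--> {A, B, C, D, E}  [seen]
{B, C, D, E} --a--> {A, B, C, D, E}  [seen]
{B, C, D, E} --b--> {A, B, C, D, E}  [seen]
{B, C, D, E} --c--> {B, C, D, E}  [seen]
Reachable DFA states: {A}, {A, B, D, E}, {B, E}, {A, B, D}, {A, B, C, D, E}, {A, B, C, E}, {A, B}, {B, C, D}, {A, B, C, D}, {B, C, D, E}.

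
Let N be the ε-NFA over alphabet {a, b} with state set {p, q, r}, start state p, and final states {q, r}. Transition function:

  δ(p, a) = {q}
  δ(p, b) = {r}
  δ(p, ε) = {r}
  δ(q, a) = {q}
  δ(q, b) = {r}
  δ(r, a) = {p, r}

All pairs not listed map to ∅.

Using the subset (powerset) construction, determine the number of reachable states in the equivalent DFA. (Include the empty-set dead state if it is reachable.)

Start state of the DFA: {p, r} (ε-closure of the NFA start).
{p, r} --a--> {p, q, r}  [new]
{p, r} --b--> {r}  [new]
{p, q, r} --a--> {p, q, r}  [seen]
{p, q, r} --b--> {r}  [seen]
{r} --a--> {p, r}  [seen]
{r} --b--> ∅  [new]
∅ --a--> ∅  [seen]
∅ --b--> ∅  [seen]
Reachable DFA states: {p, r}, {p, q, r}, {r}, ∅.

4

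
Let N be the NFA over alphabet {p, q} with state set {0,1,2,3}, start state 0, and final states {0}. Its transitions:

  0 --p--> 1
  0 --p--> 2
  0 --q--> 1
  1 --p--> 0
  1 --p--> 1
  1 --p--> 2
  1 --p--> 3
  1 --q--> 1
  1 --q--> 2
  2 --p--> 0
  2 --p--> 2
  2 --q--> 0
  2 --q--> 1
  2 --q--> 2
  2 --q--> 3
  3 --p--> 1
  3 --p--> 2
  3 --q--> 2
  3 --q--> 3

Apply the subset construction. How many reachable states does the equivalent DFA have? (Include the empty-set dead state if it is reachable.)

Start state of the DFA: {0}.
{0} --p--> {1,2}  [new]
{0} --q--> {1}  [new]
{1,2} --p--> {0,1,2,3}  [new]
{1,2} --q--> {0,1,2,3}  [seen]
{1} --p--> {0,1,2,3}  [seen]
{1} --q--> {1,2}  [seen]
{0,1,2,3} --p--> {0,1,2,3}  [seen]
{0,1,2,3} --q--> {0,1,2,3}  [seen]
Reachable DFA states: {0}, {1,2}, {1}, {0,1,2,3}.

4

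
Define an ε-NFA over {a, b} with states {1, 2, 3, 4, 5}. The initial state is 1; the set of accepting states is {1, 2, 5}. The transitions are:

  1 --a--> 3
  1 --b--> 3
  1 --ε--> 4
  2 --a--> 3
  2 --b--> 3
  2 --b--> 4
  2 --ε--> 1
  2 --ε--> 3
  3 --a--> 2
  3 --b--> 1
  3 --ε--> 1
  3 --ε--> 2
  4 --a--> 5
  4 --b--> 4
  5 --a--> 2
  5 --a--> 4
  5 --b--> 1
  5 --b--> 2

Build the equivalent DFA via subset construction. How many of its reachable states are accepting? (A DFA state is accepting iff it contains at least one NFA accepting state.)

3

Start state of the DFA: {1, 4} (ε-closure of the NFA start).
{1, 4} --a--> {1, 2, 3, 4, 5}  [new]
{1, 4} --b--> {1, 2, 3, 4}  [new]
{1, 2, 3, 4, 5} --a--> {1, 2, 3, 4, 5}  [seen]
{1, 2, 3, 4, 5} --b--> {1, 2, 3, 4}  [seen]
{1, 2, 3, 4} --a--> {1, 2, 3, 4, 5}  [seen]
{1, 2, 3, 4} --b--> {1, 2, 3, 4}  [seen]
Reachable DFA states: {1, 4}, {1, 2, 3, 4, 5}, {1, 2, 3, 4}.
Accepting DFA states (contain an NFA accepting state): {1, 4}, {1, 2, 3, 4, 5}, {1, 2, 3, 4}.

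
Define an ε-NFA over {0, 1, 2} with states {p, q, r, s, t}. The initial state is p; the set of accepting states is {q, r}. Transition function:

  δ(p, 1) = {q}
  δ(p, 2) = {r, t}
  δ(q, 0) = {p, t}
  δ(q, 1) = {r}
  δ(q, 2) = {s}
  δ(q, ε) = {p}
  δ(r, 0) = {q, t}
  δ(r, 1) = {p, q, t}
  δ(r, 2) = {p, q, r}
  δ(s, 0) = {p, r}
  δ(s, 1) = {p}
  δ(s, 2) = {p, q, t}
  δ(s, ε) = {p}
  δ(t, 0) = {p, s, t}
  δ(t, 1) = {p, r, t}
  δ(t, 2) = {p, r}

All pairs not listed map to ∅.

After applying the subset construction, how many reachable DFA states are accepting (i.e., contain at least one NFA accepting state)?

9

Start state of the DFA: {p} (ε-closure of the NFA start).
{p} --0--> ∅  [new]
{p} --1--> {p, q}  [new]
{p} --2--> {r, t}  [new]
∅ --0--> ∅  [seen]
∅ --1--> ∅  [seen]
∅ --2--> ∅  [seen]
{p, q} --0--> {p, t}  [new]
{p, q} --1--> {p, q, r}  [new]
{p, q} --2--> {p, r, s, t}  [new]
{r, t} --0--> {p, q, s, t}  [new]
{r, t} --1--> {p, q, r, t}  [new]
{r, t} --2--> {p, q, r}  [seen]
{p, t} --0--> {p, s, t}  [new]
{p, t} --1--> {p, q, r, t}  [seen]
{p, t} --2--> {p, r, t}  [new]
{p, q, r} --0--> {p, q, t}  [new]
{p, q, r} --1--> {p, q, r, t}  [seen]
{p, q, r} --2--> {p, q, r, s, t}  [new]
{p, r, s, t} --0--> {p, q, r, s, t}  [seen]
{p, r, s, t} --1--> {p, q, r, t}  [seen]
{p, r, s, t} --2--> {p, q, r, t}  [seen]
{p, q, s, t} --0--> {p, r, s, t}  [seen]
{p, q, s, t} --1--> {p, q, r, t}  [seen]
{p, q, s, t} --2--> {p, q, r, s, t}  [seen]
{p, q, r, t} --0--> {p, q, s, t}  [seen]
{p, q, r, t} --1--> {p, q, r, t}  [seen]
{p, q, r, t} --2--> {p, q, r, s, t}  [seen]
{p, s, t} --0--> {p, r, s, t}  [seen]
{p, s, t} --1--> {p, q, r, t}  [seen]
{p, s, t} --2--> {p, q, r, t}  [seen]
{p, r, t} --0--> {p, q, s, t}  [seen]
{p, r, t} --1--> {p, q, r, t}  [seen]
{p, r, t} --2--> {p, q, r, t}  [seen]
{p, q, t} --0--> {p, s, t}  [seen]
{p, q, t} --1--> {p, q, r, t}  [seen]
{p, q, t} --2--> {p, r, s, t}  [seen]
{p, q, r, s, t} --0--> {p, q, r, s, t}  [seen]
{p, q, r, s, t} --1--> {p, q, r, t}  [seen]
{p, q, r, s, t} --2--> {p, q, r, s, t}  [seen]
Reachable DFA states: {p}, ∅, {p, q}, {r, t}, {p, t}, {p, q, r}, {p, r, s, t}, {p, q, s, t}, {p, q, r, t}, {p, s, t}, {p, r, t}, {p, q, t}, {p, q, r, s, t}.
Accepting DFA states (contain an NFA accepting state): {p, q}, {r, t}, {p, q, r}, {p, r, s, t}, {p, q, s, t}, {p, q, r, t}, {p, r, t}, {p, q, t}, {p, q, r, s, t}.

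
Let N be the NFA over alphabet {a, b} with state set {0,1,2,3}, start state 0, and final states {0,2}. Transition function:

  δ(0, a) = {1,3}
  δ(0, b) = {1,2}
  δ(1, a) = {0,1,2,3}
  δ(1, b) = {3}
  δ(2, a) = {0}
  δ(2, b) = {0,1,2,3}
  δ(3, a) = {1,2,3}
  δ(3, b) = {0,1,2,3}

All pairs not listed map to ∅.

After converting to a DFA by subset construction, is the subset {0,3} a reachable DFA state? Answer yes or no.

no

Start state of the DFA: {0}.
{0} --a--> {1,3}  [new]
{0} --b--> {1,2}  [new]
{1,3} --a--> {0,1,2,3}  [new]
{1,3} --b--> {0,1,2,3}  [seen]
{1,2} --a--> {0,1,2,3}  [seen]
{1,2} --b--> {0,1,2,3}  [seen]
{0,1,2,3} --a--> {0,1,2,3}  [seen]
{0,1,2,3} --b--> {0,1,2,3}  [seen]
Reachable DFA states: {0}, {1,3}, {1,2}, {0,1,2,3}.
{0,3} is not among them.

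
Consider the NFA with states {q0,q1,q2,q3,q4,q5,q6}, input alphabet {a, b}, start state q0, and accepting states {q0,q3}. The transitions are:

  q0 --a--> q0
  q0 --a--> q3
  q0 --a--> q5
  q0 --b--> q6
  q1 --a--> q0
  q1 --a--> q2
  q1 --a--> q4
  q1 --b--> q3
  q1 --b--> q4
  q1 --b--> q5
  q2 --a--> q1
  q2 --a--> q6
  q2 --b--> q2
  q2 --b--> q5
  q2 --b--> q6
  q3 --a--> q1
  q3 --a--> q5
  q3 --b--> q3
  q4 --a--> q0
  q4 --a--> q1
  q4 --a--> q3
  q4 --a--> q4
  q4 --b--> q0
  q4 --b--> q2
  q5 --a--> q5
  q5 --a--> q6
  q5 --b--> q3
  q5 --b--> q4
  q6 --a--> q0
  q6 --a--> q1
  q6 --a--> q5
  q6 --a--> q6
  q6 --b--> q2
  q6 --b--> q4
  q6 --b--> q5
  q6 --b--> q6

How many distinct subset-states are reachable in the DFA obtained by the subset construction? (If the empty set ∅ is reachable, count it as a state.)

Start state of the DFA: {q0}.
{q0} --a--> {q0,q3,q5}  [new]
{q0} --b--> {q6}  [new]
{q0,q3,q5} --a--> {q0,q1,q3,q5,q6}  [new]
{q0,q3,q5} --b--> {q3,q4,q6}  [new]
{q6} --a--> {q0,q1,q5,q6}  [new]
{q6} --b--> {q2,q4,q5,q6}  [new]
{q0,q1,q3,q5,q6} --a--> {q0,q1,q2,q3,q4,q5,q6}  [new]
{q0,q1,q3,q5,q6} --b--> {q2,q3,q4,q5,q6}  [new]
{q3,q4,q6} --a--> {q0,q1,q3,q4,q5,q6}  [new]
{q3,q4,q6} --b--> {q0,q2,q3,q4,q5,q6}  [new]
{q0,q1,q5,q6} --a--> {q0,q1,q2,q3,q4,q5,q6}  [seen]
{q0,q1,q5,q6} --b--> {q2,q3,q4,q5,q6}  [seen]
{q2,q4,q5,q6} --a--> {q0,q1,q3,q4,q5,q6}  [seen]
{q2,q4,q5,q6} --b--> {q0,q2,q3,q4,q5,q6}  [seen]
{q0,q1,q2,q3,q4,q5,q6} --a--> {q0,q1,q2,q3,q4,q5,q6}  [seen]
{q0,q1,q2,q3,q4,q5,q6} --b--> {q0,q2,q3,q4,q5,q6}  [seen]
{q2,q3,q4,q5,q6} --a--> {q0,q1,q3,q4,q5,q6}  [seen]
{q2,q3,q4,q5,q6} --b--> {q0,q2,q3,q4,q5,q6}  [seen]
{q0,q1,q3,q4,q5,q6} --a--> {q0,q1,q2,q3,q4,q5,q6}  [seen]
{q0,q1,q3,q4,q5,q6} --b--> {q0,q2,q3,q4,q5,q6}  [seen]
{q0,q2,q3,q4,q5,q6} --a--> {q0,q1,q3,q4,q5,q6}  [seen]
{q0,q2,q3,q4,q5,q6} --b--> {q0,q2,q3,q4,q5,q6}  [seen]
Reachable DFA states: {q0}, {q0,q3,q5}, {q6}, {q0,q1,q3,q5,q6}, {q3,q4,q6}, {q0,q1,q5,q6}, {q2,q4,q5,q6}, {q0,q1,q2,q3,q4,q5,q6}, {q2,q3,q4,q5,q6}, {q0,q1,q3,q4,q5,q6}, {q0,q2,q3,q4,q5,q6}.

11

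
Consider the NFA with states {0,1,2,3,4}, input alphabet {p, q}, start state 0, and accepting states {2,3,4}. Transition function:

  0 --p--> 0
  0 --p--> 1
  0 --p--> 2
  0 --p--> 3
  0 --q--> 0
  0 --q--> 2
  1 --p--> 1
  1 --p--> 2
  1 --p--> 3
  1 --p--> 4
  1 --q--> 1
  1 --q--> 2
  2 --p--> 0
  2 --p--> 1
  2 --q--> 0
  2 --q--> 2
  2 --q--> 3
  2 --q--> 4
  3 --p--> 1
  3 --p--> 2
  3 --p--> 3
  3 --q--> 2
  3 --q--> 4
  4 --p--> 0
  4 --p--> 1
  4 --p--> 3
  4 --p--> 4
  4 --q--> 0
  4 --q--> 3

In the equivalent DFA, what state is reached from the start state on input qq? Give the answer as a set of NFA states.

{0,2,3,4}

Start: {0}.
δ(0,q) = {0,2}.
Union: {0,2}.
After q: {0,2}.
δ(0,q) = {0,2}; δ(2,q) = {0,2,3,4}.
Union: {0,2,3,4}.
After q: {0,2,3,4}.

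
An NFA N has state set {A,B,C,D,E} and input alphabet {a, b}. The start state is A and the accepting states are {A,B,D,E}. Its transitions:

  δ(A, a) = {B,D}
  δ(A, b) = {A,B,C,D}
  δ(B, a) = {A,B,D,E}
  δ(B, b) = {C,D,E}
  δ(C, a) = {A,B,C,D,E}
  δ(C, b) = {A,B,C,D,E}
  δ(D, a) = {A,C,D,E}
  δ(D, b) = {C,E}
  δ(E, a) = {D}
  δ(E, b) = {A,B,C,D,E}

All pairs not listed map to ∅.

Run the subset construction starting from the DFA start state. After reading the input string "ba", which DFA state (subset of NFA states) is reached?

Start: {A}.
δ(A,b) = {A,B,C,D}.
Union: {A,B,C,D}.
After b: {A,B,C,D}.
δ(A,a) = {B,D}; δ(B,a) = {A,B,D,E}; δ(C,a) = {A,B,C,D,E}; δ(D,a) = {A,C,D,E}.
Union: {A,B,C,D,E}.
After a: {A,B,C,D,E}.

{A,B,C,D,E}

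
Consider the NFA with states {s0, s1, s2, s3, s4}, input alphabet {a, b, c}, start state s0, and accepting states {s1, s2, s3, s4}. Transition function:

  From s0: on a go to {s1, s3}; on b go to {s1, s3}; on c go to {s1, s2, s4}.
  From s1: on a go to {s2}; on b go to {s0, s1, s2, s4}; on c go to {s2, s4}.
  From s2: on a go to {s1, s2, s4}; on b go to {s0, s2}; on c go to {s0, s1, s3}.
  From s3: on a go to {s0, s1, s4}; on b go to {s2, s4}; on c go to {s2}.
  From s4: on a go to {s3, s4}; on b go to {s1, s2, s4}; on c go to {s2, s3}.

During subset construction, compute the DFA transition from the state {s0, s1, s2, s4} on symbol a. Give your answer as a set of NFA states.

{s1, s2, s3, s4}

δ(s0,a) = {s1, s3}; δ(s1,a) = {s2}; δ(s2,a) = {s1, s2, s4}; δ(s4,a) = {s3, s4}.
Union: {s1, s2, s3, s4}.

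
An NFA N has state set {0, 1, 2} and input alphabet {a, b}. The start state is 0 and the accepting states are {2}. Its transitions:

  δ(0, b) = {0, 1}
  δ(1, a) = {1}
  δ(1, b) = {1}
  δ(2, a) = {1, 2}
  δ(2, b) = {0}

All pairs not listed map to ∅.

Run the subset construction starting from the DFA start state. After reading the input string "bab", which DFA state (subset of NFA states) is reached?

Start: {0}.
δ(0,b) = {0, 1}.
Union: {0, 1}.
After b: {0, 1}.
δ(0,a) = ∅; δ(1,a) = {1}.
Union: {1}.
After a: {1}.
δ(1,b) = {1}.
Union: {1}.
After b: {1}.

{1}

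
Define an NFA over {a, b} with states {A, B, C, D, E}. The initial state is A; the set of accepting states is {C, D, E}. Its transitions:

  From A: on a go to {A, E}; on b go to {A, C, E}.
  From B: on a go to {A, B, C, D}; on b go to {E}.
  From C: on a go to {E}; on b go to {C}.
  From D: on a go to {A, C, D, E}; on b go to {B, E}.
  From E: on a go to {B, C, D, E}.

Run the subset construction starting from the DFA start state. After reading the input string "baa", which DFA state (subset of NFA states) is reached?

Start: {A}.
δ(A,b) = {A, C, E}.
Union: {A, C, E}.
After b: {A, C, E}.
δ(A,a) = {A, E}; δ(C,a) = {E}; δ(E,a) = {B, C, D, E}.
Union: {A, B, C, D, E}.
After a: {A, B, C, D, E}.
δ(A,a) = {A, E}; δ(B,a) = {A, B, C, D}; δ(C,a) = {E}; δ(D,a) = {A, C, D, E}; δ(E,a) = {B, C, D, E}.
Union: {A, B, C, D, E}.
After a: {A, B, C, D, E}.

{A, B, C, D, E}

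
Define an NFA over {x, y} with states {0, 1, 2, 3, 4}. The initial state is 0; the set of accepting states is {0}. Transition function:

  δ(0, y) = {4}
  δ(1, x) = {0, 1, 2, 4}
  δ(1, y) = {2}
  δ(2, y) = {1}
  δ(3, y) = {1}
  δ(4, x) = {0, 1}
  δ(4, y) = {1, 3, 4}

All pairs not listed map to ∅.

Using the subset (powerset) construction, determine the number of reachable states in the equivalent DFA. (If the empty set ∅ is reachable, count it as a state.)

8

Start state of the DFA: {0}.
{0} --x--> ∅  [new]
{0} --y--> {4}  [new]
∅ --x--> ∅  [seen]
∅ --y--> ∅  [seen]
{4} --x--> {0, 1}  [new]
{4} --y--> {1, 3, 4}  [new]
{0, 1} --x--> {0, 1, 2, 4}  [new]
{0, 1} --y--> {2, 4}  [new]
{1, 3, 4} --x--> {0, 1, 2, 4}  [seen]
{1, 3, 4} --y--> {1, 2, 3, 4}  [new]
{0, 1, 2, 4} --x--> {0, 1, 2, 4}  [seen]
{0, 1, 2, 4} --y--> {1, 2, 3, 4}  [seen]
{2, 4} --x--> {0, 1}  [seen]
{2, 4} --y--> {1, 3, 4}  [seen]
{1, 2, 3, 4} --x--> {0, 1, 2, 4}  [seen]
{1, 2, 3, 4} --y--> {1, 2, 3, 4}  [seen]
Reachable DFA states: {0}, ∅, {4}, {0, 1}, {1, 3, 4}, {0, 1, 2, 4}, {2, 4}, {1, 2, 3, 4}.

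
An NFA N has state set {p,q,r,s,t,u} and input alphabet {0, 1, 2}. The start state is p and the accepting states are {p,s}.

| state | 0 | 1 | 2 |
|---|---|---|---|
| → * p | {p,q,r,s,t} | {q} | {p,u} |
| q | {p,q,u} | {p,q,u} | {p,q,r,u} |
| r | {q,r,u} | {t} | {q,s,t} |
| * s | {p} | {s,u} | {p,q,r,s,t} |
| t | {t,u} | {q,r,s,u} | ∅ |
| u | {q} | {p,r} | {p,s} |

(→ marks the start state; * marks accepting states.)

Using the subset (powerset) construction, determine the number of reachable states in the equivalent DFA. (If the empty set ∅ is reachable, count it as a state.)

12

Start state of the DFA: {p}.
{p} --0--> {p,q,r,s,t}  [new]
{p} --1--> {q}  [new]
{p} --2--> {p,u}  [new]
{p,q,r,s,t} --0--> {p,q,r,s,t,u}  [new]
{p,q,r,s,t} --1--> {p,q,r,s,t,u}  [seen]
{p,q,r,s,t} --2--> {p,q,r,s,t,u}  [seen]
{q} --0--> {p,q,u}  [new]
{q} --1--> {p,q,u}  [seen]
{q} --2--> {p,q,r,u}  [new]
{p,u} --0--> {p,q,r,s,t}  [seen]
{p,u} --1--> {p,q,r}  [new]
{p,u} --2--> {p,s,u}  [new]
{p,q,r,s,t,u} --0--> {p,q,r,s,t,u}  [seen]
{p,q,r,s,t,u} --1--> {p,q,r,s,t,u}  [seen]
{p,q,r,s,t,u} --2--> {p,q,r,s,t,u}  [seen]
{p,q,u} --0--> {p,q,r,s,t,u}  [seen]
{p,q,u} --1--> {p,q,r,u}  [seen]
{p,q,u} --2--> {p,q,r,s,u}  [new]
{p,q,r,u} --0--> {p,q,r,s,t,u}  [seen]
{p,q,r,u} --1--> {p,q,r,t,u}  [new]
{p,q,r,u} --2--> {p,q,r,s,t,u}  [seen]
{p,q,r} --0--> {p,q,r,s,t,u}  [seen]
{p,q,r} --1--> {p,q,t,u}  [new]
{p,q,r} --2--> {p,q,r,s,t,u}  [seen]
{p,s,u} --0--> {p,q,r,s,t}  [seen]
{p,s,u} --1--> {p,q,r,s,u}  [seen]
{p,s,u} --2--> {p,q,r,s,t,u}  [seen]
{p,q,r,s,u} --0--> {p,q,r,s,t,u}  [seen]
{p,q,r,s,u} --1--> {p,q,r,s,t,u}  [seen]
{p,q,r,s,u} --2--> {p,q,r,s,t,u}  [seen]
{p,q,r,t,u} --0--> {p,q,r,s,t,u}  [seen]
{p,q,r,t,u} --1--> {p,q,r,s,t,u}  [seen]
{p,q,r,t,u} --2--> {p,q,r,s,t,u}  [seen]
{p,q,t,u} --0--> {p,q,r,s,t,u}  [seen]
{p,q,t,u} --1--> {p,q,r,s,u}  [seen]
{p,q,t,u} --2--> {p,q,r,s,u}  [seen]
Reachable DFA states: {p}, {p,q,r,s,t}, {q}, {p,u}, {p,q,r,s,t,u}, {p,q,u}, {p,q,r,u}, {p,q,r}, {p,s,u}, {p,q,r,s,u}, {p,q,r,t,u}, {p,q,t,u}.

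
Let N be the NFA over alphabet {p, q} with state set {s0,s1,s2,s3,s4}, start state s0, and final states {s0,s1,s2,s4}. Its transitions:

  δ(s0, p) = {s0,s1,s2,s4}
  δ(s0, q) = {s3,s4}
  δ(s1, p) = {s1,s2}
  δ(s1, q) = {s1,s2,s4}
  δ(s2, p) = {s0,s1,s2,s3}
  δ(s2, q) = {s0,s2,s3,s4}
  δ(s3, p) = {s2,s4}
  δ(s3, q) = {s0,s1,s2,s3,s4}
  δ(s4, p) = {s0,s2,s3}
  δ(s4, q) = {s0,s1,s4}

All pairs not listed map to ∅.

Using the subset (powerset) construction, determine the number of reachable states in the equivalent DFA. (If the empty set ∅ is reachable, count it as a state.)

Start state of the DFA: {s0}.
{s0} --p--> {s0,s1,s2,s4}  [new]
{s0} --q--> {s3,s4}  [new]
{s0,s1,s2,s4} --p--> {s0,s1,s2,s3,s4}  [new]
{s0,s1,s2,s4} --q--> {s0,s1,s2,s3,s4}  [seen]
{s3,s4} --p--> {s0,s2,s3,s4}  [new]
{s3,s4} --q--> {s0,s1,s2,s3,s4}  [seen]
{s0,s1,s2,s3,s4} --p--> {s0,s1,s2,s3,s4}  [seen]
{s0,s1,s2,s3,s4} --q--> {s0,s1,s2,s3,s4}  [seen]
{s0,s2,s3,s4} --p--> {s0,s1,s2,s3,s4}  [seen]
{s0,s2,s3,s4} --q--> {s0,s1,s2,s3,s4}  [seen]
Reachable DFA states: {s0}, {s0,s1,s2,s4}, {s3,s4}, {s0,s1,s2,s3,s4}, {s0,s2,s3,s4}.

5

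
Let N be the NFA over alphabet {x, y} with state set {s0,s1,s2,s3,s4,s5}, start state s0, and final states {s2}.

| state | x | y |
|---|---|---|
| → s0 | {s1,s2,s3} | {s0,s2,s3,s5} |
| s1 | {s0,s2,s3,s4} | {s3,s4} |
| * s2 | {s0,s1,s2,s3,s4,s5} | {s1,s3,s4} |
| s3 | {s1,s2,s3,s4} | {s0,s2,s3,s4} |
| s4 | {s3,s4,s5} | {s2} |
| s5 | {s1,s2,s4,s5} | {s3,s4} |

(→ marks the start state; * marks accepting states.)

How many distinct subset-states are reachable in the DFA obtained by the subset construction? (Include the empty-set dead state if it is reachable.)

5

Start state of the DFA: {s0}.
{s0} --x--> {s1,s2,s3}  [new]
{s0} --y--> {s0,s2,s3,s5}  [new]
{s1,s2,s3} --x--> {s0,s1,s2,s3,s4,s5}  [new]
{s1,s2,s3} --y--> {s0,s1,s2,s3,s4}  [new]
{s0,s2,s3,s5} --x--> {s0,s1,s2,s3,s4,s5}  [seen]
{s0,s2,s3,s5} --y--> {s0,s1,s2,s3,s4,s5}  [seen]
{s0,s1,s2,s3,s4,s5} --x--> {s0,s1,s2,s3,s4,s5}  [seen]
{s0,s1,s2,s3,s4,s5} --y--> {s0,s1,s2,s3,s4,s5}  [seen]
{s0,s1,s2,s3,s4} --x--> {s0,s1,s2,s3,s4,s5}  [seen]
{s0,s1,s2,s3,s4} --y--> {s0,s1,s2,s3,s4,s5}  [seen]
Reachable DFA states: {s0}, {s1,s2,s3}, {s0,s2,s3,s5}, {s0,s1,s2,s3,s4,s5}, {s0,s1,s2,s3,s4}.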